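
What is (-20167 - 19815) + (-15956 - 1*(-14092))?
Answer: -41846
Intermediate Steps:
(-20167 - 19815) + (-15956 - 1*(-14092)) = -39982 + (-15956 + 14092) = -39982 - 1864 = -41846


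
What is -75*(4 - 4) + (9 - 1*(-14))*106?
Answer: 2438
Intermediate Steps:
-75*(4 - 4) + (9 - 1*(-14))*106 = -75*0 + (9 + 14)*106 = 0 + 23*106 = 0 + 2438 = 2438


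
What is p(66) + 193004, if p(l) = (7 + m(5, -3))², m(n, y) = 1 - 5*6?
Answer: 193488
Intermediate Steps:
m(n, y) = -29 (m(n, y) = 1 - 30 = -29)
p(l) = 484 (p(l) = (7 - 29)² = (-22)² = 484)
p(66) + 193004 = 484 + 193004 = 193488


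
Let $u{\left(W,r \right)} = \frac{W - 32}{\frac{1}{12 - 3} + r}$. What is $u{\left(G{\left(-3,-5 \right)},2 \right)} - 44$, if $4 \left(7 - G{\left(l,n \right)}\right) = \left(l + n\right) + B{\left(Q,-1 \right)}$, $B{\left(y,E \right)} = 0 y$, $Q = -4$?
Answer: $- \frac{1043}{19} \approx -54.895$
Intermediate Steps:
$B{\left(y,E \right)} = 0$
$G{\left(l,n \right)} = 7 - \frac{l}{4} - \frac{n}{4}$ ($G{\left(l,n \right)} = 7 - \frac{\left(l + n\right) + 0}{4} = 7 - \frac{l + n}{4} = 7 - \left(\frac{l}{4} + \frac{n}{4}\right) = 7 - \frac{l}{4} - \frac{n}{4}$)
$u{\left(W,r \right)} = \frac{-32 + W}{\frac{1}{9} + r}$
$u{\left(G{\left(-3,-5 \right)},2 \right)} - 44 = \frac{9 \left(-32 - -9\right)}{1 + 9 \cdot 2} - 44 = \frac{9 \left(-32 + \left(7 + \frac{3}{4} + \frac{5}{4}\right)\right)}{1 + 18} - 44 = \frac{9 \left(-32 + 9\right)}{19} - 44 = 9 \cdot \frac{1}{19} \left(-23\right) - 44 = - \frac{207}{19} - 44 = - \frac{1043}{19}$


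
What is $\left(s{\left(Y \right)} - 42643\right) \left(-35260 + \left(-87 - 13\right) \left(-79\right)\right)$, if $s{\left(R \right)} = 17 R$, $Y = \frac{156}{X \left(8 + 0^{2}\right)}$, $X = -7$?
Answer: $\frac{8176057200}{7} \approx 1.168 \cdot 10^{9}$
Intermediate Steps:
$Y = - \frac{39}{14}$ ($Y = \frac{156}{\left(-7\right) \left(8 + 0^{2}\right)} = \frac{156}{\left(-7\right) \left(8 + 0\right)} = \frac{156}{\left(-7\right) 8} = \frac{156}{-56} = 156 \left(- \frac{1}{56}\right) = - \frac{39}{14} \approx -2.7857$)
$\left(s{\left(Y \right)} - 42643\right) \left(-35260 + \left(-87 - 13\right) \left(-79\right)\right) = \left(17 \left(- \frac{39}{14}\right) - 42643\right) \left(-35260 + \left(-87 - 13\right) \left(-79\right)\right) = \left(- \frac{663}{14} - 42643\right) \left(-35260 - -7900\right) = - \frac{597665 \left(-35260 + 7900\right)}{14} = \left(- \frac{597665}{14}\right) \left(-27360\right) = \frac{8176057200}{7}$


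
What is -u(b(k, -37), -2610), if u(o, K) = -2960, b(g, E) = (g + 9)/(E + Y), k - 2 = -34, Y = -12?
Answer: 2960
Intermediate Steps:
k = -32 (k = 2 - 34 = -32)
b(g, E) = (9 + g)/(-12 + E) (b(g, E) = (g + 9)/(E - 12) = (9 + g)/(-12 + E))
-u(b(k, -37), -2610) = -1*(-2960) = 2960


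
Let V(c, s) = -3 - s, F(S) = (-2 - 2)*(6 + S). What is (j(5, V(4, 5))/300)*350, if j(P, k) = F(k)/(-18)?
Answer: -14/27 ≈ -0.51852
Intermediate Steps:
F(S) = -24 - 4*S (F(S) = -4*(6 + S) = -24 - 4*S)
j(P, k) = 4/3 + 2*k/9 (j(P, k) = (-24 - 4*k)/(-18) = (-24 - 4*k)*(-1/18) = 4/3 + 2*k/9)
(j(5, V(4, 5))/300)*350 = ((4/3 + 2*(-3 - 1*5)/9)/300)*350 = ((4/3 + 2*(-3 - 5)/9)*(1/300))*350 = ((4/3 + (2/9)*(-8))*(1/300))*350 = ((4/3 - 16/9)*(1/300))*350 = -4/9*1/300*350 = -1/675*350 = -14/27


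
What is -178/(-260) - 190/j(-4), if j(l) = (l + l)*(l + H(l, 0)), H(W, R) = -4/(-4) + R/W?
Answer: -5641/780 ≈ -7.2320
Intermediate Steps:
H(W, R) = 1 + R/W (H(W, R) = -4*(-1/4) + R/W = 1 + R/W)
j(l) = 2*l*(1 + l) (j(l) = (l + l)*(l + (0 + l)/l) = (2*l)*(l + l/l) = (2*l)*(l + 1) = (2*l)*(1 + l) = 2*l*(1 + l))
-178/(-260) - 190/j(-4) = -178/(-260) - 190*(-1/(8*(1 - 4))) = -178*(-1/260) - 190/(2*(-4)*(-3)) = 89/130 - 190/24 = 89/130 - 190*1/24 = 89/130 - 95/12 = -5641/780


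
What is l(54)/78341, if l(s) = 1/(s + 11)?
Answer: 1/5092165 ≈ 1.9638e-7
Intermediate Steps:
l(s) = 1/(11 + s)
l(54)/78341 = 1/((11 + 54)*78341) = (1/78341)/65 = (1/65)*(1/78341) = 1/5092165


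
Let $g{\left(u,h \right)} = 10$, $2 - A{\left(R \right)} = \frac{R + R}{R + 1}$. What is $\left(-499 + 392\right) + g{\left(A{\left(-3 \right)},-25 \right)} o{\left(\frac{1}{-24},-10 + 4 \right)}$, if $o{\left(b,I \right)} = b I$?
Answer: $- \frac{209}{2} \approx -104.5$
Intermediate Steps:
$A{\left(R \right)} = 2 - \frac{2 R}{1 + R}$ ($A{\left(R \right)} = 2 - \frac{R + R}{R + 1} = 2 - \frac{2 R}{1 + R}$)
$o{\left(b,I \right)} = I b$
$\left(-499 + 392\right) + g{\left(A{\left(-3 \right)},-25 \right)} o{\left(\frac{1}{-24},-10 + 4 \right)} = \left(-499 + 392\right) + 10 \frac{-10 + 4}{-24} = -107 + 10 \left(\left(-6\right) \left(- \frac{1}{24}\right)\right) = -107 + 10 \cdot \frac{1}{4} = -107 + \frac{5}{2} = - \frac{209}{2}$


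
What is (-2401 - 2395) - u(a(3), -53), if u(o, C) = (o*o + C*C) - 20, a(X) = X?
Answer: -7594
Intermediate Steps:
u(o, C) = -20 + C² + o² (u(o, C) = (o² + C²) - 20 = (C² + o²) - 20 = -20 + C² + o²)
(-2401 - 2395) - u(a(3), -53) = (-2401 - 2395) - (-20 + (-53)² + 3²) = -4796 - (-20 + 2809 + 9) = -4796 - 1*2798 = -4796 - 2798 = -7594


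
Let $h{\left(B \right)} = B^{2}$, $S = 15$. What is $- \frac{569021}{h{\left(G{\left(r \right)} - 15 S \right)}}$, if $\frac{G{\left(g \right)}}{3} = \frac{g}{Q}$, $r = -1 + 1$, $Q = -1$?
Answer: $- \frac{569021}{50625} \approx -11.24$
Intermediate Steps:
$r = 0$
$G{\left(g \right)} = - 3 g$ ($G{\left(g \right)} = 3 \frac{g}{-1} = 3 g \left(-1\right) = 3 \left(- g\right) = - 3 g$)
$- \frac{569021}{h{\left(G{\left(r \right)} - 15 S \right)}} = - \frac{569021}{\left(\left(-3\right) 0 - 225\right)^{2}} = - \frac{569021}{\left(0 - 225\right)^{2}} = - \frac{569021}{\left(-225\right)^{2}} = - \frac{569021}{50625}$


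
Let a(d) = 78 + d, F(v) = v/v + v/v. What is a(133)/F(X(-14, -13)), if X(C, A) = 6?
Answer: 211/2 ≈ 105.50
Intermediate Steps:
F(v) = 2 (F(v) = 1 + 1 = 2)
a(133)/F(X(-14, -13)) = (78 + 133)/2 = 211*(½) = 211/2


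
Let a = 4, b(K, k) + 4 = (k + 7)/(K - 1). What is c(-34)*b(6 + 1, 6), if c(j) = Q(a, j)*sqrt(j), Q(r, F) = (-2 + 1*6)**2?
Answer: -88*I*sqrt(34)/3 ≈ -171.04*I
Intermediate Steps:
b(K, k) = -4 + (7 + k)/(-1 + K) (b(K, k) = -4 + (k + 7)/(K - 1) = -4 + (7 + k)/(-1 + K))
Q(r, F) = 16 (Q(r, F) = (-2 + 6)**2 = 4**2 = 16)
c(j) = 16*sqrt(j)
c(-34)*b(6 + 1, 6) = (16*sqrt(-34))*((11 + 6 - 4*(6 + 1))/(-1 + (6 + 1))) = (16*(I*sqrt(34)))*((11 + 6 - 4*7)/(-1 + 7)) = (16*I*sqrt(34))*((11 + 6 - 28)/6) = (16*I*sqrt(34))*((1/6)*(-11)) = (16*I*sqrt(34))*(-11/6) = -88*I*sqrt(34)/3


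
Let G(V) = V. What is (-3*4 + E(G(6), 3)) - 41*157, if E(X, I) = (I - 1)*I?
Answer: -6443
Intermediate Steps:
E(X, I) = I*(-1 + I) (E(X, I) = (-1 + I)*I = I*(-1 + I))
(-3*4 + E(G(6), 3)) - 41*157 = (-3*4 + 3*(-1 + 3)) - 41*157 = (-12 + 3*2) - 6437 = (-12 + 6) - 6437 = -6 - 6437 = -6443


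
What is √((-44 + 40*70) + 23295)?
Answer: √26051 ≈ 161.40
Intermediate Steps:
√((-44 + 40*70) + 23295) = √((-44 + 2800) + 23295) = √(2756 + 23295) = √26051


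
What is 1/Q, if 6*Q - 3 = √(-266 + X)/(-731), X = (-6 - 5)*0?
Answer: 9618498/4809515 + 4386*I*√266/4809515 ≈ 1.9999 + 0.014873*I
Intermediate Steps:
X = 0 (X = -11*0 = 0)
Q = ½ - I*√266/4386 (Q = ½ + (√(-266 + 0)/(-731))/6 = ½ + (√(-266)*(-1/731))/6 = ½ + ((I*√266)*(-1/731))/6 = ½ + (-I*√266/731)/6 = ½ - I*√266/4386 ≈ 0.5 - 0.0037185*I)
1/Q = 1/(½ - I*√266/4386)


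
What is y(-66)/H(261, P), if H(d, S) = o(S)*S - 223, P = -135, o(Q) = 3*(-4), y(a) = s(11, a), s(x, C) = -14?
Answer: -14/1397 ≈ -0.010021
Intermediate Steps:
y(a) = -14
o(Q) = -12
H(d, S) = -223 - 12*S (H(d, S) = -12*S - 223 = -223 - 12*S)
y(-66)/H(261, P) = -14/(-223 - 12*(-135)) = -14/(-223 + 1620) = -14/1397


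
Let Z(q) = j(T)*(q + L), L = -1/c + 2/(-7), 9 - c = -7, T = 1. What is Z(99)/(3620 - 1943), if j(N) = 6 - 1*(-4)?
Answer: 18415/31304 ≈ 0.58826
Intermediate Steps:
c = 16 (c = 9 - 1*(-7) = 9 + 7 = 16)
j(N) = 10 (j(N) = 6 + 4 = 10)
L = -39/112 (L = -1/16 + 2/(-7) = -1*1/16 + 2*(-1/7) = -1/16 - 2/7 = -39/112 ≈ -0.34821)
Z(q) = -195/56 + 10*q (Z(q) = 10*(q - 39/112) = 10*(-39/112 + q) = -195/56 + 10*q)
Z(99)/(3620 - 1943) = (-195/56 + 10*99)/(3620 - 1943) = (-195/56 + 990)/1677 = (55245/56)*(1/1677) = 18415/31304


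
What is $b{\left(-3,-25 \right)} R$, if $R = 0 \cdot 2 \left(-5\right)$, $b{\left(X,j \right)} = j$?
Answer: $0$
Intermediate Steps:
$R = 0$ ($R = 0 \left(-5\right) = 0$)
$b{\left(-3,-25 \right)} R = \left(-25\right) 0 = 0$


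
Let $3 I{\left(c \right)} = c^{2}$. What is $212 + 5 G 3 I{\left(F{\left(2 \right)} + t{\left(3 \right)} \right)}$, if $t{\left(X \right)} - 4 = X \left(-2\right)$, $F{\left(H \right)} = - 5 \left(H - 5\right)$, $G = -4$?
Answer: $-3168$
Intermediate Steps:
$F{\left(H \right)} = 25 - 5 H$ ($F{\left(H \right)} = - 5 \left(-5 + H\right) = 25 - 5 H$)
$t{\left(X \right)} = 4 - 2 X$ ($t{\left(X \right)} = 4 + X \left(-2\right) = 4 - 2 X$)
$I{\left(c \right)} = \frac{c^{2}}{3}$
$212 + 5 G 3 I{\left(F{\left(2 \right)} + t{\left(3 \right)} \right)} = 212 + 5 \left(-4\right) 3 \frac{\left(\left(25 - 10\right) + \left(4 - 6\right)\right)^{2}}{3} = 212 + \left(-20\right) 3 \frac{\left(\left(25 - 10\right) + \left(4 - 6\right)\right)^{2}}{3} = 212 - 60 \frac{\left(15 - 2\right)^{2}}{3} = 212 - 60 \frac{13^{2}}{3} = 212 - 60 \cdot \frac{1}{3} \cdot 169 = 212 - 3380 = -3168$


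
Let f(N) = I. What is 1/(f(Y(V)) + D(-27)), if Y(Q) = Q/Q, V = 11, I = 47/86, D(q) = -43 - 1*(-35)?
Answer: -86/641 ≈ -0.13417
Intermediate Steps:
D(q) = -8 (D(q) = -43 + 35 = -8)
I = 47/86 (I = 47*(1/86) = 47/86 ≈ 0.54651)
Y(Q) = 1
f(N) = 47/86
1/(f(Y(V)) + D(-27)) = 1/(47/86 - 8) = 1/(-641/86) = -86/641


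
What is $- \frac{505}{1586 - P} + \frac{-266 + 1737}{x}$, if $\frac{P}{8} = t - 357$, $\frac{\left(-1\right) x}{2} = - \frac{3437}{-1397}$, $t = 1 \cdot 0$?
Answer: $- \frac{2282930906}{7633577} \approx -299.06$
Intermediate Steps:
$t = 0$
$x = - \frac{6874}{1397}$ ($x = - 2 \left(- \frac{3437}{-1397}\right) = - 2 \left(\left(-3437\right) \left(- \frac{1}{1397}\right)\right) = \left(-2\right) \frac{3437}{1397} = - \frac{6874}{1397} \approx -4.9205$)
$P = -2856$ ($P = 8 \left(0 - 357\right) = 8 \left(-357\right) = -2856$)
$- \frac{505}{1586 - P} + \frac{-266 + 1737}{x} = - \frac{505}{1586 - -2856} + \frac{-266 + 1737}{- \frac{6874}{1397}} = - \frac{505}{1586 + 2856} + 1471 \left(- \frac{1397}{6874}\right) = - \frac{505}{4442} - \frac{2054987}{6874} = - \frac{2282930906}{7633577}$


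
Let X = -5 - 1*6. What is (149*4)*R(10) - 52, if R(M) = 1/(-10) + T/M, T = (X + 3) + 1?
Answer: -2644/5 ≈ -528.80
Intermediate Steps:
X = -11 (X = -5 - 6 = -11)
T = -7 (T = (-11 + 3) + 1 = -8 + 1 = -7)
R(M) = -⅒ - 7/M (R(M) = 1/(-10) - 7/M = 1*(-⅒) - 7/M = -⅒ - 7/M)
(149*4)*R(10) - 52 = (149*4)*((⅒)*(-70 - 1*10)/10) - 52 = 596*((⅒)*(⅒)*(-70 - 10)) - 52 = 596*((⅒)*(⅒)*(-80)) - 52 = 596*(-⅘) - 52 = -2384/5 - 52 = -2644/5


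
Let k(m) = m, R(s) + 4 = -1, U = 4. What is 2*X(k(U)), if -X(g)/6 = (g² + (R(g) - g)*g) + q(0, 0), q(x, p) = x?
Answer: 240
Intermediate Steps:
R(s) = -5 (R(s) = -4 - 1 = -5)
X(g) = -6*g² - 6*g*(-5 - g) (X(g) = -6*((g² + (-5 - g)*g) + 0) = -6*((g² + g*(-5 - g)) + 0) = -6*(g² + g*(-5 - g)) = -6*g² - 6*g*(-5 - g))
2*X(k(U)) = 2*(30*4) = 2*120 = 240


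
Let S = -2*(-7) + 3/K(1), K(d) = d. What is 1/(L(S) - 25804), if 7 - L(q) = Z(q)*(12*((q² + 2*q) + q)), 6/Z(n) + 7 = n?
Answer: -1/28245 ≈ -3.5405e-5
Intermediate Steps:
Z(n) = 6/(-7 + n)
S = 17 (S = -2*(-7) + 3/1 = 14 + 3*1 = 14 + 3 = 17)
L(q) = 7 - 6*(12*q² + 36*q)/(-7 + q) (L(q) = 7 - 6/(-7 + q)*12*((q² + 2*q) + q) = 7 - 6/(-7 + q)*12*(q² + 3*q) = 7 - 6/(-7 + q)*(12*q² + 36*q) = 7 - 6*(12*q² + 36*q)/(-7 + q))
1/(L(S) - 25804) = 1/((-49 - 209*17 - 72*17²)/(-7 + 17) - 25804) = 1/((-49 - 3553 - 72*289)/10 - 25804) = 1/((-49 - 3553 - 20808)/10 - 25804) = 1/((⅒)*(-24410) - 25804) = 1/(-2441 - 25804) = 1/(-28245) = -1/28245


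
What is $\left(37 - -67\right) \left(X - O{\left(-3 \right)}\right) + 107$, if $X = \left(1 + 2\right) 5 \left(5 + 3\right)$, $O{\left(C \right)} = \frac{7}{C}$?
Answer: $\frac{38489}{3} \approx 12830.0$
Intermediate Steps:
$X = 120$ ($X = 3 \cdot 5 \cdot 8 = 15 \cdot 8 = 120$)
$\left(37 - -67\right) \left(X - O{\left(-3 \right)}\right) + 107 = \left(37 - -67\right) \left(120 - \frac{7}{-3}\right) + 107 = \left(37 + 67\right) \left(120 - 7 \left(- \frac{1}{3}\right)\right) + 107 = 104 \left(120 - - \frac{7}{3}\right) + 107 = 104 \left(120 + \frac{7}{3}\right) + 107 = 104 \cdot \frac{367}{3} + 107 = \frac{38168}{3} + 107 = \frac{38489}{3}$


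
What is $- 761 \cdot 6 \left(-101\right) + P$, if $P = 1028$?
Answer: $462194$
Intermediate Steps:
$- 761 \cdot 6 \left(-101\right) + P = - 761 \cdot 6 \left(-101\right) + 1028 = \left(-761\right) \left(-606\right) + 1028 = 461166 + 1028 = 462194$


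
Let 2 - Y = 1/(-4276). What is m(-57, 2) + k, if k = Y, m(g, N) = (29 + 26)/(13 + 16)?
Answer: 483217/124004 ≈ 3.8968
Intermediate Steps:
Y = 8553/4276 (Y = 2 - 1/(-4276) = 2 - 1*(-1/4276) = 2 + 1/4276 = 8553/4276 ≈ 2.0002)
m(g, N) = 55/29
k = 8553/4276 ≈ 2.0002
m(-57, 2) + k = 55/29 + 8553/4276 = 483217/124004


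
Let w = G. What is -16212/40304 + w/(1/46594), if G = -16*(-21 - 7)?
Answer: 210327548459/10076 ≈ 2.0874e+7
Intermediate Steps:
G = 448 (G = -16*(-28) = 448)
w = 448
-16212/40304 + w/(1/46594) = -16212/40304 + 448/(1/46594) = -16212*1/40304 + 448/(1/46594) = -4053/10076 + 448*46594 = -4053/10076 + 20874112 = 210327548459/10076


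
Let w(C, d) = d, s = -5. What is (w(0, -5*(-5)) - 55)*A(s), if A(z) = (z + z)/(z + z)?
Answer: -30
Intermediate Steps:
A(z) = 1 (A(z) = (2*z)/((2*z)) = (2*z)*(1/(2*z)) = 1)
(w(0, -5*(-5)) - 55)*A(s) = (-5*(-5) - 55)*1 = (25 - 55)*1 = -30*1 = -30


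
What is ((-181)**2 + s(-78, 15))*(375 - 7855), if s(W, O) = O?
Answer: -245164480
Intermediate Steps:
((-181)**2 + s(-78, 15))*(375 - 7855) = ((-181)**2 + 15)*(375 - 7855) = (32761 + 15)*(-7480) = 32776*(-7480) = -245164480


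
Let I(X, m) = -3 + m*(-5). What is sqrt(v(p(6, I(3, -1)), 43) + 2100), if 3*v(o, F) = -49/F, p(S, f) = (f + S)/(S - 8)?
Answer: sqrt(34939779)/129 ≈ 45.822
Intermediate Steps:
I(X, m) = -3 - 5*m
p(S, f) = (S + f)/(-8 + S)
v(o, F) = -49/(3*F) (v(o, F) = (-49/F)/3 = -49/(3*F))
sqrt(v(p(6, I(3, -1)), 43) + 2100) = sqrt(-49/3/43 + 2100) = sqrt(-49/3*1/43 + 2100) = sqrt(-49/129 + 2100) = sqrt(270851/129) = sqrt(34939779)/129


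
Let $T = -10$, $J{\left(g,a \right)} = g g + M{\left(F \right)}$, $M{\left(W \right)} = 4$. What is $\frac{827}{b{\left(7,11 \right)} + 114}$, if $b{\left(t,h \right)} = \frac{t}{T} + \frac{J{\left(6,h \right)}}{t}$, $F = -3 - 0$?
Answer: $\frac{57890}{8331} \approx 6.9487$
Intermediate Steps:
$F = -3$ ($F = -3 + 0 = -3$)
$J{\left(g,a \right)} = 4 + g^{2}$ ($J{\left(g,a \right)} = g g + 4 = g^{2} + 4 = 4 + g^{2}$)
$b{\left(t,h \right)} = \frac{40}{t} - \frac{t}{10}$ ($b{\left(t,h \right)} = \frac{t}{-10} + \frac{4 + 6^{2}}{t} = t \left(- \frac{1}{10}\right) + \frac{4 + 36}{t} = - \frac{t}{10} + \frac{40}{t} = \frac{40}{t} - \frac{t}{10}$)
$\frac{827}{b{\left(7,11 \right)} + 114} = \frac{827}{\left(\frac{40}{7} - \frac{7}{10}\right) + 114} = \frac{827}{\frac{351}{70} + 114} = \frac{827}{\frac{8331}{70}} = 827 \cdot \frac{70}{8331} = \frac{57890}{8331}$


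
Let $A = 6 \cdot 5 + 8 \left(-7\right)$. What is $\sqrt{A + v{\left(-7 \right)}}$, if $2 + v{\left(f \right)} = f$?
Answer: $i \sqrt{35} \approx 5.9161 i$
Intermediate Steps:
$v{\left(f \right)} = -2 + f$
$A = -26$ ($A = 30 - 56 = -26$)
$\sqrt{A + v{\left(-7 \right)}} = \sqrt{-26 - 9} = \sqrt{-35} = i \sqrt{35}$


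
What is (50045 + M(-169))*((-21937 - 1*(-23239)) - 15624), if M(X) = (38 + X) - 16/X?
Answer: -120812973204/169 ≈ -7.1487e+8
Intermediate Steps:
M(X) = 38 + X - 16/X
(50045 + M(-169))*((-21937 - 1*(-23239)) - 15624) = (50045 + (38 - 169 - 16/(-169)))*((-21937 - 1*(-23239)) - 15624) = (50045 + (38 - 169 - 16*(-1/169)))*((-21937 + 23239) - 15624) = (50045 + (38 - 169 + 16/169))*(1302 - 15624) = (50045 - 22123/169)*(-14322) = (8435482/169)*(-14322) = -120812973204/169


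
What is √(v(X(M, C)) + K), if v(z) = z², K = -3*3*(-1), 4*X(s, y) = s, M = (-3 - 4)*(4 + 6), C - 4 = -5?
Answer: √1261/2 ≈ 17.755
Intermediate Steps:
C = -1 (C = 4 - 5 = -1)
M = -70 (M = -7*10 = -70)
X(s, y) = s/4
K = 9 (K = -9*(-1) = 9)
√(v(X(M, C)) + K) = √(((¼)*(-70))² + 9) = √((-35/2)² + 9) = √(1225/4 + 9) = √(1261/4) = √1261/2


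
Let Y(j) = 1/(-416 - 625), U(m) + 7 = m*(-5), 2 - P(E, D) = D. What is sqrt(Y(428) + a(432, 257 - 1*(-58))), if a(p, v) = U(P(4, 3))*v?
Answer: I*sqrt(682720071)/1041 ≈ 25.1*I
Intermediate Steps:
P(E, D) = 2 - D
U(m) = -7 - 5*m (U(m) = -7 + m*(-5) = -7 - 5*m)
a(p, v) = -2*v (a(p, v) = (-7 - 5*(2 - 1*3))*v = (-7 - 5*(2 - 3))*v = (-7 - 5*(-1))*v = (-7 + 5)*v = -2*v)
Y(j) = -1/1041 (Y(j) = 1/(-1041) = -1/1041)
sqrt(Y(428) + a(432, 257 - 1*(-58))) = sqrt(-1/1041 - 2*(257 - 1*(-58))) = sqrt(-1/1041 - 2*(257 + 58)) = sqrt(-1/1041 - 2*315) = sqrt(-1/1041 - 630) = sqrt(-655831/1041) = I*sqrt(682720071)/1041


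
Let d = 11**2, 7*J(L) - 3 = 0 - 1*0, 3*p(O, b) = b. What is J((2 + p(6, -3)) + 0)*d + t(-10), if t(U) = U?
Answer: 293/7 ≈ 41.857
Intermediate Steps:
p(O, b) = b/3
J(L) = 3/7 (J(L) = 3/7 + (0 - 1*0)/7 = 3/7 + (0 + 0)/7 = 3/7 + (1/7)*0 = 3/7 + 0 = 3/7)
d = 121
J((2 + p(6, -3)) + 0)*d + t(-10) = (3/7)*121 - 10 = 363/7 - 10 = 293/7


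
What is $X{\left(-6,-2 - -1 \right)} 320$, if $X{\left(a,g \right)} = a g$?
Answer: $1920$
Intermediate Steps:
$X{\left(-6,-2 - -1 \right)} 320 = - 6 \left(-2 - -1\right) 320 = - 6 \left(-2 + 1\right) 320 = \left(-6\right) \left(-1\right) 320 = 6 \cdot 320 = 1920$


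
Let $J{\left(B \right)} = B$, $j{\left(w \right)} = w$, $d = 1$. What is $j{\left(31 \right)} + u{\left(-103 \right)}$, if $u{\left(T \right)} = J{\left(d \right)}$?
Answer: $32$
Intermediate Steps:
$u{\left(T \right)} = 1$
$j{\left(31 \right)} + u{\left(-103 \right)} = 31 + 1 = 32$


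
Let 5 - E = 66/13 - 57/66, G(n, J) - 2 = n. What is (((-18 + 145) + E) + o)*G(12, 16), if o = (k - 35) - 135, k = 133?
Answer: 181755/143 ≈ 1271.0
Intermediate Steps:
G(n, J) = 2 + n
E = 225/286 (E = 5 - (66/13 - 57/66) = 5 - (66*(1/13) - 57*1/66) = 5 - (66/13 - 19/22) = 5 - 1*1205/286 = 5 - 1205/286 = 225/286 ≈ 0.78671)
o = -37 (o = (133 - 35) - 135 = 98 - 135 = -37)
(((-18 + 145) + E) + o)*G(12, 16) = (((-18 + 145) + 225/286) - 37)*(2 + 12) = ((127 + 225/286) - 37)*14 = (36547/286 - 37)*14 = (25965/286)*14 = 181755/143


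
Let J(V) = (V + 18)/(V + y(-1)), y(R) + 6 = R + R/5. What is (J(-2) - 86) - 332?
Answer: -9654/23 ≈ -419.74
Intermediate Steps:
y(R) = -6 + 6*R/5 (y(R) = -6 + (R + R/5) = -6 + 6*R/5)
J(V) = (18 + V)/(-36/5 + V) (J(V) = (V + 18)/(V + (-6 + (6/5)*(-1))) = (18 + V)/(V + (-6 - 6/5)) = (18 + V)/(V - 36/5) = (18 + V)/(-36/5 + V))
(J(-2) - 86) - 332 = (5*(18 - 2)/(-36 + 5*(-2)) - 86) - 332 = (5*16/(-36 - 10) - 86) - 332 = (5*16/(-46) - 86) - 332 = (5*(-1/46)*16 - 86) - 332 = (-40/23 - 86) - 332 = -2018/23 - 332 = -9654/23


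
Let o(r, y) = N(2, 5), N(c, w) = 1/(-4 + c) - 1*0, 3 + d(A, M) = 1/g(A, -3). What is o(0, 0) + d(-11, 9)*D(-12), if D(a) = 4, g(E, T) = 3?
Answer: -67/6 ≈ -11.167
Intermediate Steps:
d(A, M) = -8/3 (d(A, M) = -3 + 1/3 = -8/3)
N(c, w) = 1/(-4 + c) (N(c, w) = 1/(-4 + c) + 0 = 1/(-4 + c))
o(r, y) = -1/2 (o(r, y) = 1/(-4 + 2) = 1/(-2) = -1/2)
o(0, 0) + d(-11, 9)*D(-12) = -1/2 - 8/3*4 = -1/2 - 32/3 = -67/6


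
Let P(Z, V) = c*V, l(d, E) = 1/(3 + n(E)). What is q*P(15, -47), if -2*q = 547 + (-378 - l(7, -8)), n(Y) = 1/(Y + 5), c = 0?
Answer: 0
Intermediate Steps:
n(Y) = 1/(5 + Y)
l(d, E) = 1/(3 + 1/(5 + E))
P(Z, V) = 0 (P(Z, V) = 0*V = 0)
q = -1349/16 (q = -(547 + (-378 - (5 - 8)/(16 + 3*(-8))))/2 = -(547 + (-378 - (-3)/(16 - 24)))/2 = -(547 + (-378 - (-3)/(-8)))/2 = -(547 + (-378 - (-1)*(-3)/8))/2 = -(547 + (-378 - 1*3/8))/2 = -(547 + (-378 - 3/8))/2 = -(547 - 3027/8)/2 = -1/2*1349/8 = -1349/16 ≈ -84.313)
q*P(15, -47) = -1349/16*0 = 0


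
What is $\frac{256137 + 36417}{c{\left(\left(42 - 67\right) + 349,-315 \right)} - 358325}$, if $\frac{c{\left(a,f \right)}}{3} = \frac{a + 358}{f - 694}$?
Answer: $- \frac{295186986}{361551971} \approx -0.81644$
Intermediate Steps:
$c{\left(a,f \right)} = \frac{3 \left(358 + a\right)}{-694 + f}$ ($c{\left(a,f \right)} = 3 \frac{a + 358}{f - 694} = 3 \frac{358 + a}{-694 + f} = \frac{3 \left(358 + a\right)}{-694 + f}$)
$\frac{256137 + 36417}{c{\left(\left(42 - 67\right) + 349,-315 \right)} - 358325} = \frac{256137 + 36417}{\frac{3 \left(358 + \left(\left(42 - 67\right) + 349\right)\right)}{-694 - 315} - 358325} = \frac{292554}{\frac{3 \left(358 + \left(\left(42 - 67\right) + 349\right)\right)}{-1009} - 358325} = \frac{292554}{3 \left(- \frac{1}{1009}\right) \left(358 + \left(-25 + 349\right)\right) - 358325} = \frac{292554}{3 \left(- \frac{1}{1009}\right) \left(358 + 324\right) - 358325} = \frac{292554}{3 \left(- \frac{1}{1009}\right) 682 - 358325} = \frac{292554}{- \frac{2046}{1009} - 358325} = \frac{292554}{- \frac{361551971}{1009}} = 292554 \left(- \frac{1009}{361551971}\right) = - \frac{295186986}{361551971}$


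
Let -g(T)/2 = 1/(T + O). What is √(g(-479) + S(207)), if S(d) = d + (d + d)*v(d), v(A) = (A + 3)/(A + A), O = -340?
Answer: 5*√1243151/273 ≈ 20.421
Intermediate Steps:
g(T) = -2/(-340 + T) (g(T) = -2/(T - 340) = -2/(-340 + T))
v(A) = (3 + A)/(2*A) (v(A) = (3 + A)/((2*A)) = (3 + A)*(1/(2*A)) = (3 + A)/(2*A))
S(d) = 3 + 2*d (S(d) = d + (d + d)*((3 + d)/(2*d)) = d + (2*d)*((3 + d)/(2*d)) = d + (3 + d) = 3 + 2*d)
√(g(-479) + S(207)) = √(-2/(-340 - 479) + (3 + 2*207)) = √(-2/(-819) + (3 + 414)) = √(-2*(-1/819) + 417) = √(2/819 + 417) = √(341525/819) = 5*√1243151/273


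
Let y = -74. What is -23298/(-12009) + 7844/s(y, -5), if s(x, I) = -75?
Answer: -30817082/300225 ≈ -102.65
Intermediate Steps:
-23298/(-12009) + 7844/s(y, -5) = -23298/(-12009) + 7844/(-75) = -23298*(-1/12009) + 7844*(-1/75) = 7766/4003 - 7844/75 = -30817082/300225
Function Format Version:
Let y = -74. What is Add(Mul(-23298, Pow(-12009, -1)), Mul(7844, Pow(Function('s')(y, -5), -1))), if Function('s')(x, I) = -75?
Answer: Rational(-30817082, 300225) ≈ -102.65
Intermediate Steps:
Add(Mul(-23298, Pow(-12009, -1)), Mul(7844, Pow(Function('s')(y, -5), -1))) = Add(Mul(-23298, Pow(-12009, -1)), Mul(7844, Pow(-75, -1))) = Add(Mul(-23298, Rational(-1, 12009)), Mul(7844, Rational(-1, 75))) = Add(Rational(7766, 4003), Rational(-7844, 75)) = Rational(-30817082, 300225)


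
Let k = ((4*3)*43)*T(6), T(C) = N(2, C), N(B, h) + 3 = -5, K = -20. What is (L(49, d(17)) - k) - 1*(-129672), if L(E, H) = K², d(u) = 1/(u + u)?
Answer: 134200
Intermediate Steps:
N(B, h) = -8 (N(B, h) = -3 - 5 = -8)
T(C) = -8
d(u) = 1/(2*u)
L(E, H) = 400 (L(E, H) = (-20)² = 400)
k = -4128 (k = ((4*3)*43)*(-8) = (12*43)*(-8) = 516*(-8) = -4128)
(L(49, d(17)) - k) - 1*(-129672) = (400 - 1*(-4128)) - 1*(-129672) = (400 + 4128) + 129672 = 4528 + 129672 = 134200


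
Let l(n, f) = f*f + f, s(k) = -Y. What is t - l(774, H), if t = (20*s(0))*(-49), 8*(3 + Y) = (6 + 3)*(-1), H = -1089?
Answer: -2377749/2 ≈ -1.1889e+6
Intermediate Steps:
Y = -33/8 (Y = -3 + ((6 + 3)*(-1))/8 = -3 + (9*(-1))/8 = -3 + (⅛)*(-9) = -3 - 9/8 = -33/8 ≈ -4.1250)
s(k) = 33/8 (s(k) = -1*(-33/8) = 33/8)
l(n, f) = f + f² (l(n, f) = f² + f = f + f²)
t = -8085/2 (t = (20*(33/8))*(-49) = (165/2)*(-49) = -8085/2 ≈ -4042.5)
t - l(774, H) = -8085/2 - (-1089)*(1 - 1089) = -8085/2 - (-1089)*(-1088) = -8085/2 - 1*1184832 = -8085/2 - 1184832 = -2377749/2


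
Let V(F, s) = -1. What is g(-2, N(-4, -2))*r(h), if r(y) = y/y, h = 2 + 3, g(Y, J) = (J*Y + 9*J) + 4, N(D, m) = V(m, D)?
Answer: -3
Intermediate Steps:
N(D, m) = -1
g(Y, J) = 4 + 9*J + J*Y (g(Y, J) = (9*J + J*Y) + 4 = 4 + 9*J + J*Y)
h = 5
r(y) = 1
g(-2, N(-4, -2))*r(h) = (4 + 9*(-1) - 1*(-2))*1 = (4 - 9 + 2)*1 = -3*1 = -3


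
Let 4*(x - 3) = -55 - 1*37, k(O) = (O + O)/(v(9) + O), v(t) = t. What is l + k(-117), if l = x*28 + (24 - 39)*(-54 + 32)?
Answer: -1367/6 ≈ -227.83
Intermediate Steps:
k(O) = 2*O/(9 + O) (k(O) = (O + O)/(9 + O) = (2*O)/(9 + O) = 2*O/(9 + O))
x = -20 (x = 3 + (-55 - 1*37)/4 = 3 + (-55 - 37)/4 = 3 + (1/4)*(-92) = 3 - 23 = -20)
l = -230 (l = -20*28 + (24 - 39)*(-54 + 32) = -560 - 15*(-22) = -560 + 330 = -230)
l + k(-117) = -230 + 2*(-117)/(9 - 117) = -230 + 2*(-117)/(-108) = -230 + 2*(-117)*(-1/108) = -230 + 13/6 = -1367/6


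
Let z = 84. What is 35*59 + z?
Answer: 2149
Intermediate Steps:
35*59 + z = 35*59 + 84 = 2065 + 84 = 2149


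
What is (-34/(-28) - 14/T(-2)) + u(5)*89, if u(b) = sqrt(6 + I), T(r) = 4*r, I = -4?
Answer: 83/28 + 89*sqrt(2) ≈ 128.83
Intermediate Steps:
u(b) = sqrt(2) (u(b) = sqrt(6 - 4) = sqrt(2))
(-34/(-28) - 14/T(-2)) + u(5)*89 = (-34/(-28) - 14/(4*(-2))) + sqrt(2)*89 = (-34*(-1/28) - 14/(-8)) + 89*sqrt(2) = (17/14 - 14*(-1/8)) + 89*sqrt(2) = (17/14 + 7/4) + 89*sqrt(2) = 83/28 + 89*sqrt(2)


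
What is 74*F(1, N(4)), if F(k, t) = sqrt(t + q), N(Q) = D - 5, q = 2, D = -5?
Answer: 148*I*sqrt(2) ≈ 209.3*I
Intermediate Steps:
N(Q) = -10 (N(Q) = -5 - 5 = -10)
F(k, t) = sqrt(2 + t) (F(k, t) = sqrt(t + 2) = sqrt(2 + t))
74*F(1, N(4)) = 74*sqrt(2 - 10) = 74*sqrt(-8) = 74*(2*I*sqrt(2)) = 148*I*sqrt(2)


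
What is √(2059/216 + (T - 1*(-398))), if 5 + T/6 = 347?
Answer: √3187554/36 ≈ 49.594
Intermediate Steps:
T = 2052 (T = -30 + 6*347 = -30 + 2082 = 2052)
√(2059/216 + (T - 1*(-398))) = √(2059/216 + (2052 - 1*(-398))) = √(2059*(1/216) + (2052 + 398)) = √(2059/216 + 2450) = √(531259/216) = √3187554/36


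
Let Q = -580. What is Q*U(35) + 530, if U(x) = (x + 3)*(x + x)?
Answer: -1542270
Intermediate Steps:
U(x) = 2*x*(3 + x) (U(x) = (3 + x)*(2*x) = 2*x*(3 + x))
Q*U(35) + 530 = -1160*35*(3 + 35) + 530 = -1160*35*38 + 530 = -580*2660 + 530 = -1542800 + 530 = -1542270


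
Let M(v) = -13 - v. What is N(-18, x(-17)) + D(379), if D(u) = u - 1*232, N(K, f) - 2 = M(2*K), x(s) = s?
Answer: 172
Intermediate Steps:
N(K, f) = -11 - 2*K (N(K, f) = 2 + (-13 - 2*K) = -11 - 2*K)
D(u) = -232 + u (D(u) = u - 232 = -232 + u)
N(-18, x(-17)) + D(379) = (-11 - 2*(-18)) + (-232 + 379) = (-11 + 36) + 147 = 25 + 147 = 172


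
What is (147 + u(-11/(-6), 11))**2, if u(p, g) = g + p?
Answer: 919681/36 ≈ 25547.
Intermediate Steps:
(147 + u(-11/(-6), 11))**2 = (147 + (11 - 11/(-6)))**2 = (147 + (11 - 11*(-1/6)))**2 = (147 + (11 + 11/6))**2 = (147 + 77/6)**2 = (959/6)**2 = 919681/36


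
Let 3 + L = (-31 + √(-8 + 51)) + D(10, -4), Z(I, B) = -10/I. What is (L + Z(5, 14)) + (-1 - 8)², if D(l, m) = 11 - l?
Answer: 46 + √43 ≈ 52.557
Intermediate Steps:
L = -33 + √43 (L = -3 + ((-31 + √(-8 + 51)) + (11 - 1*10)) = -3 + ((-31 + √43) + (11 - 10)) = -3 + ((-31 + √43) + 1) = -3 + (-30 + √43) = -33 + √43 ≈ -26.443)
(L + Z(5, 14)) + (-1 - 8)² = ((-33 + √43) - 10/5) + (-1 - 8)² = ((-33 + √43) - 10*⅕) + (-9)² = ((-33 + √43) - 2) + 81 = (-35 + √43) + 81 = 46 + √43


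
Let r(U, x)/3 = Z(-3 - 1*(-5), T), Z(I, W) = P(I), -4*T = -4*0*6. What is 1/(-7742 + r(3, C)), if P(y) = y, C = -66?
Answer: -1/7736 ≈ -0.00012927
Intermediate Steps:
T = 0 (T = -(-4*0)*6/4 = -0*6 = -¼*0 = 0)
Z(I, W) = I
r(U, x) = 6 (r(U, x) = 3*(-3 - 1*(-5)) = 3*(-3 + 5) = 3*2 = 6)
1/(-7742 + r(3, C)) = 1/(-7742 + 6) = 1/(-7736) = -1/7736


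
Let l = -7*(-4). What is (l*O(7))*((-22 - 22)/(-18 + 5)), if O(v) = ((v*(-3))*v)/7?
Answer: -25872/13 ≈ -1990.2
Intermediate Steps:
O(v) = -3*v²/7 (O(v) = ((-3*v)*v)*(⅐) = -3*v²*(⅐) = -3*v²/7)
l = 28
(l*O(7))*((-22 - 22)/(-18 + 5)) = (28*(-3/7*7²))*((-22 - 22)/(-18 + 5)) = (28*(-3/7*49))*(-44/(-13)) = (28*(-21))*(-44*(-1/13)) = -588*44/13 = -25872/13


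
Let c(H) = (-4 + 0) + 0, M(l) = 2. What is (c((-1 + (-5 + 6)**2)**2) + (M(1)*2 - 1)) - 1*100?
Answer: -101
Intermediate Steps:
c(H) = -4 (c(H) = -4 + 0 = -4)
(c((-1 + (-5 + 6)**2)**2) + (M(1)*2 - 1)) - 1*100 = (-4 + (2*2 - 1)) - 1*100 = (-4 + (4 - 1)) - 100 = (-4 + 3) - 100 = -1 - 100 = -101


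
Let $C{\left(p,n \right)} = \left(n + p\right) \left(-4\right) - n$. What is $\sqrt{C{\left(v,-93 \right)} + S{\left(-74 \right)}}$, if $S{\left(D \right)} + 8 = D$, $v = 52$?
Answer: $5 \sqrt{7} \approx 13.229$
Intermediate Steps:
$S{\left(D \right)} = -8 + D$
$C{\left(p,n \right)} = - 5 n - 4 p$ ($C{\left(p,n \right)} = \left(- 4 n - 4 p\right) - n = - 5 n - 4 p$)
$\sqrt{C{\left(v,-93 \right)} + S{\left(-74 \right)}} = \sqrt{\left(\left(-5\right) \left(-93\right) - 208\right) - 82} = \sqrt{\left(465 - 208\right) - 82} = \sqrt{257 - 82} = \sqrt{175} = 5 \sqrt{7}$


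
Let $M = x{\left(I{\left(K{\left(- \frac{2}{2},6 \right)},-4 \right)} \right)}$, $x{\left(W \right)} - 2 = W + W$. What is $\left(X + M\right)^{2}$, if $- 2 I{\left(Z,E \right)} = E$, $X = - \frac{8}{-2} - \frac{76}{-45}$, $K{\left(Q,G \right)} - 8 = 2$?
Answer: $\frac{276676}{2025} \approx 136.63$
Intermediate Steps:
$K{\left(Q,G \right)} = 10$ ($K{\left(Q,G \right)} = 8 + 2 = 10$)
$X = \frac{256}{45}$ ($X = \left(-8\right) \left(- \frac{1}{2}\right) - - \frac{76}{45} = 4 + \frac{76}{45} = \frac{256}{45} \approx 5.6889$)
$I{\left(Z,E \right)} = - \frac{E}{2}$
$x{\left(W \right)} = 2 + 2 W$ ($x{\left(W \right)} = 2 + \left(W + W\right) = 2 + 2 W$)
$M = 6$ ($M = 2 + 2 \left(\left(- \frac{1}{2}\right) \left(-4\right)\right) = 2 + 2 \cdot 2 = 2 + 4 = 6$)
$\left(X + M\right)^{2} = \left(\frac{256}{45} + 6\right)^{2} = \left(\frac{526}{45}\right)^{2} = \frac{276676}{2025}$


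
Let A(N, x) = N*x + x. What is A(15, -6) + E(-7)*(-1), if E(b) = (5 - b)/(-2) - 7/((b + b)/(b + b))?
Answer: -83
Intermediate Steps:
E(b) = -19/2 + b/2 (E(b) = (5 - b)*(-½) - 7/((2*b)/((2*b))) = (-5/2 + b/2) - 7/((2*b)*(1/(2*b))) = (-5/2 + b/2) - 7/1 = (-5/2 + b/2) - 7*1 = (-5/2 + b/2) - 7 = -19/2 + b/2)
A(N, x) = x + N*x
A(15, -6) + E(-7)*(-1) = -6*(1 + 15) + (-19/2 + (½)*(-7))*(-1) = -6*16 + (-19/2 - 7/2)*(-1) = -96 - 13*(-1) = -96 + 13 = -83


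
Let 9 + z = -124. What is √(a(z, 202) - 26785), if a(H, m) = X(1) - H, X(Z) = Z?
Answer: I*√26651 ≈ 163.25*I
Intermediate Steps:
z = -133 (z = -9 - 124 = -133)
a(H, m) = 1 - H
√(a(z, 202) - 26785) = √((1 - 1*(-133)) - 26785) = √((1 + 133) - 26785) = √(134 - 26785) = √(-26651) = I*√26651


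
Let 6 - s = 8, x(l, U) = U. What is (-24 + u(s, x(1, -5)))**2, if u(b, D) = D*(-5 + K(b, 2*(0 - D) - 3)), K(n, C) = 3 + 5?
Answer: 1521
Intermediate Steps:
s = -2 (s = 6 - 1*8 = 6 - 8 = -2)
K(n, C) = 8
u(b, D) = 3*D (u(b, D) = D*(-5 + 8) = D*3 = 3*D)
(-24 + u(s, x(1, -5)))**2 = (-24 + 3*(-5))**2 = (-24 - 15)**2 = (-39)**2 = 1521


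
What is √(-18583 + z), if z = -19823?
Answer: I*√38406 ≈ 195.97*I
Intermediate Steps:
√(-18583 + z) = √(-18583 - 19823) = √(-38406) = I*√38406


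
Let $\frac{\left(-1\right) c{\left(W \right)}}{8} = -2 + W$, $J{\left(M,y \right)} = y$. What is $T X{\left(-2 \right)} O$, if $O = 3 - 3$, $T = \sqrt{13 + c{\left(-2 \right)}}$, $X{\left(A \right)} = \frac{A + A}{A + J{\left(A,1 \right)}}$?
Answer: $0$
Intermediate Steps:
$c{\left(W \right)} = 16 - 8 W$ ($c{\left(W \right)} = - 8 \left(-2 + W\right) = 16 - 8 W$)
$X{\left(A \right)} = \frac{2 A}{1 + A}$ ($X{\left(A \right)} = \frac{A + A}{A + 1} = \frac{2 A}{1 + A}$)
$T = 3 \sqrt{5}$ ($T = \sqrt{13 + \left(16 - -16\right)} = \sqrt{13 + \left(16 + 16\right)} = \sqrt{13 + 32} = \sqrt{45} = 3 \sqrt{5} \approx 6.7082$)
$O = 0$ ($O = 3 - 3 = 0$)
$T X{\left(-2 \right)} O = 3 \sqrt{5} \cdot 2 \left(-2\right) \frac{1}{1 - 2} \cdot 0 = 3 \sqrt{5} \cdot 2 \left(-2\right) \frac{1}{-1} \cdot 0 = 3 \sqrt{5} \cdot 2 \left(-2\right) \left(-1\right) 0 = 3 \sqrt{5} \cdot 4 \cdot 0 = 12 \sqrt{5} \cdot 0 = 0$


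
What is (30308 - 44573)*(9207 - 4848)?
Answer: -62181135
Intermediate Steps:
(30308 - 44573)*(9207 - 4848) = -14265*4359 = -62181135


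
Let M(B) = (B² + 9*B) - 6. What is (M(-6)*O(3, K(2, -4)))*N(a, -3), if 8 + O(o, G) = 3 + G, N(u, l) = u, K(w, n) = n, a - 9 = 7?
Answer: 3456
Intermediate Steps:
a = 16 (a = 9 + 7 = 16)
M(B) = -6 + B² + 9*B
O(o, G) = -5 + G (O(o, G) = -8 + (3 + G) = -5 + G)
(M(-6)*O(3, K(2, -4)))*N(a, -3) = ((-6 + (-6)² + 9*(-6))*(-5 - 4))*16 = ((-6 + 36 - 54)*(-9))*16 = -24*(-9)*16 = 216*16 = 3456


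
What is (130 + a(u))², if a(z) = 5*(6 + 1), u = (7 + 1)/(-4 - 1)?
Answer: 27225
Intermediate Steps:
u = -8/5 (u = 8/(-5) = 8*(-⅕) = -8/5 ≈ -1.6000)
a(z) = 35 (a(z) = 5*7 = 35)
(130 + a(u))² = (130 + 35)² = 165² = 27225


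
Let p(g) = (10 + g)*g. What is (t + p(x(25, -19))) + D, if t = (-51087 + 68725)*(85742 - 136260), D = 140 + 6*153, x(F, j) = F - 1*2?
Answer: -891034667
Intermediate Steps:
x(F, j) = -2 + F (x(F, j) = F - 2 = -2 + F)
D = 1058 (D = 140 + 918 = 1058)
p(g) = g*(10 + g)
t = -891036484 (t = 17638*(-50518) = -891036484)
(t + p(x(25, -19))) + D = (-891036484 + (-2 + 25)*(10 + (-2 + 25))) + 1058 = (-891036484 + 23*(10 + 23)) + 1058 = (-891036484 + 23*33) + 1058 = (-891036484 + 759) + 1058 = -891035725 + 1058 = -891034667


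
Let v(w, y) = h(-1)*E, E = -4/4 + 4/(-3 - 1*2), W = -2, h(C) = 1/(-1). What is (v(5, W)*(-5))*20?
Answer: -180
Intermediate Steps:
h(C) = -1
E = -9/5 (E = -4*1/4 + 4/(-3 - 2) = -1 + 4/(-5) = -1 + 4*(-1/5) = -1 - 4/5 = -9/5 ≈ -1.8000)
v(w, y) = 9/5 (v(w, y) = -1*(-9/5) = 9/5)
(v(5, W)*(-5))*20 = ((9/5)*(-5))*20 = -9*20 = -180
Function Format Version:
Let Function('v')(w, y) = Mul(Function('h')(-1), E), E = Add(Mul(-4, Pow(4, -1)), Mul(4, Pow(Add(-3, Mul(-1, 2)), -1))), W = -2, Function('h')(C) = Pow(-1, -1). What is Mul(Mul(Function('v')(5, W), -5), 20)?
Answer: -180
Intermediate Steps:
Function('h')(C) = -1
E = Rational(-9, 5) (E = Add(Mul(-4, Rational(1, 4)), Mul(4, Pow(Add(-3, -2), -1))) = Add(-1, Mul(4, Pow(-5, -1))) = Add(-1, Mul(4, Rational(-1, 5))) = Add(-1, Rational(-4, 5)) = Rational(-9, 5) ≈ -1.8000)
Function('v')(w, y) = Rational(9, 5) (Function('v')(w, y) = Mul(-1, Rational(-9, 5)) = Rational(9, 5))
Mul(Mul(Function('v')(5, W), -5), 20) = Mul(Mul(Rational(9, 5), -5), 20) = Mul(-9, 20) = -180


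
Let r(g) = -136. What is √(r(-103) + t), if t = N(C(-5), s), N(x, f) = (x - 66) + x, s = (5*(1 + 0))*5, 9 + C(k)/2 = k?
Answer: I*√258 ≈ 16.062*I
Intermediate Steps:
C(k) = -18 + 2*k
s = 25 (s = (5*1)*5 = 5*5 = 25)
N(x, f) = -66 + 2*x (N(x, f) = (-66 + x) + x = -66 + 2*x)
t = -122 (t = -66 + 2*(-18 + 2*(-5)) = -66 + 2*(-18 - 10) = -66 + 2*(-28) = -66 - 56 = -122)
√(r(-103) + t) = √(-136 - 122) = √(-258) = I*√258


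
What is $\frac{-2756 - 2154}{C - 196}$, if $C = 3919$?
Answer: $- \frac{4910}{3723} \approx -1.3188$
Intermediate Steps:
$\frac{-2756 - 2154}{C - 196} = \frac{-2756 - 2154}{3919 - 196} = - \frac{4910}{3723}$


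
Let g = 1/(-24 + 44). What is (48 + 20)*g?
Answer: 17/5 ≈ 3.4000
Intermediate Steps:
g = 1/20 ≈ 0.050000
(48 + 20)*g = (48 + 20)*(1/20) = 68*(1/20) = 17/5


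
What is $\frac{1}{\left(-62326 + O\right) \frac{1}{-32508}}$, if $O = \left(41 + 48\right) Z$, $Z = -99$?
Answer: $\frac{32508}{71137} \approx 0.45698$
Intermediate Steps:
$O = -8811$ ($O = \left(41 + 48\right) \left(-99\right) = 89 \left(-99\right) = -8811$)
$\frac{1}{\left(-62326 + O\right) \frac{1}{-32508}} = \frac{1}{\left(-62326 - 8811\right) \frac{1}{-32508}} = \frac{1}{\left(-71137\right) \left(- \frac{1}{32508}\right)} = \left(- \frac{1}{71137}\right) \left(-32508\right) = \frac{32508}{71137}$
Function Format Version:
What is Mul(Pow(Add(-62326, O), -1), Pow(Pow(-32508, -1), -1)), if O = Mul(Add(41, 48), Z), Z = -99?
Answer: Rational(32508, 71137) ≈ 0.45698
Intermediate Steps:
O = -8811 (O = Mul(Add(41, 48), -99) = Mul(89, -99) = -8811)
Mul(Pow(Add(-62326, O), -1), Pow(Pow(-32508, -1), -1)) = Mul(Pow(Add(-62326, -8811), -1), Pow(Pow(-32508, -1), -1)) = Mul(Pow(-71137, -1), Pow(Rational(-1, 32508), -1)) = Mul(Rational(-1, 71137), -32508) = Rational(32508, 71137)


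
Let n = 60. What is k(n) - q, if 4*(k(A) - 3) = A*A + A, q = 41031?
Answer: -40113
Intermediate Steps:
k(A) = 3 + A/4 + A**2/4 (k(A) = 3 + (A*A + A)/4 = 3 + (A**2 + A)/4 = 3 + (A + A**2)/4 = 3 + (A/4 + A**2/4) = 3 + A/4 + A**2/4)
k(n) - q = (3 + (1/4)*60 + (1/4)*60**2) - 1*41031 = (3 + 15 + (1/4)*3600) - 41031 = (3 + 15 + 900) - 41031 = 918 - 41031 = -40113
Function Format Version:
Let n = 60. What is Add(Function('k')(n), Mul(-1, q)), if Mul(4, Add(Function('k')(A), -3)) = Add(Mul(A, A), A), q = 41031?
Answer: -40113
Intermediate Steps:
Function('k')(A) = Add(3, Mul(Rational(1, 4), A), Mul(Rational(1, 4), Pow(A, 2))) (Function('k')(A) = Add(3, Mul(Rational(1, 4), Add(Mul(A, A), A))) = Add(3, Mul(Rational(1, 4), Add(Pow(A, 2), A))) = Add(3, Mul(Rational(1, 4), Add(A, Pow(A, 2)))) = Add(3, Add(Mul(Rational(1, 4), A), Mul(Rational(1, 4), Pow(A, 2)))) = Add(3, Mul(Rational(1, 4), A), Mul(Rational(1, 4), Pow(A, 2))))
Add(Function('k')(n), Mul(-1, q)) = Add(Add(3, Mul(Rational(1, 4), 60), Mul(Rational(1, 4), Pow(60, 2))), Mul(-1, 41031)) = Add(Add(3, 15, Mul(Rational(1, 4), 3600)), -41031) = Add(Add(3, 15, 900), -41031) = Add(918, -41031) = -40113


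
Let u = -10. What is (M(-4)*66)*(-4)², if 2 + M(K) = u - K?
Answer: -8448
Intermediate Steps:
M(K) = -12 - K (M(K) = -2 + (-10 - K) = -12 - K)
(M(-4)*66)*(-4)² = ((-12 - 1*(-4))*66)*(-4)² = ((-12 + 4)*66)*16 = -8*66*16 = -528*16 = -8448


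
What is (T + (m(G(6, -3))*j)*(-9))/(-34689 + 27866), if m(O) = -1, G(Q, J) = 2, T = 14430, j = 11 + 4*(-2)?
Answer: -14457/6823 ≈ -2.1189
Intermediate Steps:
j = 3 (j = 11 - 8 = 3)
(T + (m(G(6, -3))*j)*(-9))/(-34689 + 27866) = (14430 - 1*3*(-9))/(-34689 + 27866) = (14430 - 3*(-9))/(-6823) = (14430 + 27)*(-1/6823) = 14457*(-1/6823) = -14457/6823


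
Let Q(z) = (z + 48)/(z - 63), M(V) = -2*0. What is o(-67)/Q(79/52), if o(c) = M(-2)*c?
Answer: 0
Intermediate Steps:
M(V) = 0
o(c) = 0 (o(c) = 0*c = 0)
Q(z) = (48 + z)/(-63 + z)
o(-67)/Q(79/52) = 0/(((48 + 79/52)/(-63 + 79/52))) = 0/(((2575/52)/(-3197/52))) = 0/((-52/3197*2575/52)) = 0/(-2575/3197) = 0*(-3197/2575) = 0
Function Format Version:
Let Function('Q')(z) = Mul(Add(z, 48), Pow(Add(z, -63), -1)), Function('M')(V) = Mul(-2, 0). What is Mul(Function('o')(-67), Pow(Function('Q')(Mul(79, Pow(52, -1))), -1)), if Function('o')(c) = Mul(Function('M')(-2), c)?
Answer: 0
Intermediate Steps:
Function('M')(V) = 0
Function('o')(c) = 0 (Function('o')(c) = Mul(0, c) = 0)
Function('Q')(z) = Mul(Pow(Add(-63, z), -1), Add(48, z)) (Function('Q')(z) = Mul(Add(48, z), Pow(Add(-63, z), -1)) = Mul(Pow(Add(-63, z), -1), Add(48, z)))
Mul(Function('o')(-67), Pow(Function('Q')(Mul(79, Pow(52, -1))), -1)) = Mul(0, Pow(Mul(Pow(Add(-63, Mul(79, Pow(52, -1))), -1), Add(48, Mul(79, Pow(52, -1)))), -1)) = Mul(0, Pow(Mul(Pow(Add(-63, Mul(79, Rational(1, 52))), -1), Add(48, Mul(79, Rational(1, 52)))), -1)) = Mul(0, Pow(Mul(Pow(Add(-63, Rational(79, 52)), -1), Add(48, Rational(79, 52))), -1)) = Mul(0, Pow(Mul(Pow(Rational(-3197, 52), -1), Rational(2575, 52)), -1)) = Mul(0, Pow(Mul(Rational(-52, 3197), Rational(2575, 52)), -1)) = Mul(0, Pow(Rational(-2575, 3197), -1)) = Mul(0, Rational(-3197, 2575)) = 0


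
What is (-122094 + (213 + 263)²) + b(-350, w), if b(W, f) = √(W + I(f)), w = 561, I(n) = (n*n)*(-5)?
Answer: 104482 + I*√1573955 ≈ 1.0448e+5 + 1254.6*I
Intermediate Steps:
I(n) = -5*n² (I(n) = n²*(-5) = -5*n²)
b(W, f) = √(W - 5*f²)
(-122094 + (213 + 263)²) + b(-350, w) = (-122094 + (213 + 263)²) + √(-350 - 5*561²) = (-122094 + 476²) + √(-350 - 5*314721) = (-122094 + 226576) + √(-350 - 1573605) = 104482 + √(-1573955) = 104482 + I*√1573955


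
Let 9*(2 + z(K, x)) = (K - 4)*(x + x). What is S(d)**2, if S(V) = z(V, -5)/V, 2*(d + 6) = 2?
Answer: 64/25 ≈ 2.5600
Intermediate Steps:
d = -5 (d = -6 + (1/2)*2 = -6 + 1 = -5)
z(K, x) = -2 + 2*x*(-4 + K)/9 (z(K, x) = -2 + ((K - 4)*(x + x))/9 = -2 + ((-4 + K)*(2*x))/9 = -2 + (2*x*(-4 + K))/9 = -2 + 2*x*(-4 + K)/9)
S(V) = (22/9 - 10*V/9)/V (S(V) = (-2 - 8/9*(-5) + (2/9)*V*(-5))/V = (-2 + 40/9 - 10*V/9)/V = (22/9 - 10*V/9)/V)
S(d)**2 = ((2/9)*(11 - 5*(-5))/(-5))**2 = ((2/9)*(-1/5)*(11 + 25))**2 = ((2/9)*(-1/5)*36)**2 = (-8/5)**2 = 64/25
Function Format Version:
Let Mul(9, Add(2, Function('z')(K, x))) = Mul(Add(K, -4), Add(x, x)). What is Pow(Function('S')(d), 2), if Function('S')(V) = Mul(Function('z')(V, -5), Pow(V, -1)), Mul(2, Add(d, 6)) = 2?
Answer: Rational(64, 25) ≈ 2.5600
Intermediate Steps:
d = -5 (d = Add(-6, Mul(Rational(1, 2), 2)) = Add(-6, 1) = -5)
Function('z')(K, x) = Add(-2, Mul(Rational(2, 9), x, Add(-4, K))) (Function('z')(K, x) = Add(-2, Mul(Rational(1, 9), Mul(Add(K, -4), Add(x, x)))) = Add(-2, Mul(Rational(1, 9), Mul(Add(-4, K), Mul(2, x)))) = Add(-2, Mul(Rational(1, 9), Mul(2, x, Add(-4, K)))) = Add(-2, Mul(Rational(2, 9), x, Add(-4, K))))
Function('S')(V) = Mul(Pow(V, -1), Add(Rational(22, 9), Mul(Rational(-10, 9), V))) (Function('S')(V) = Mul(Add(-2, Mul(Rational(-8, 9), -5), Mul(Rational(2, 9), V, -5)), Pow(V, -1)) = Mul(Add(-2, Rational(40, 9), Mul(Rational(-10, 9), V)), Pow(V, -1)) = Mul(Add(Rational(22, 9), Mul(Rational(-10, 9), V)), Pow(V, -1)) = Mul(Pow(V, -1), Add(Rational(22, 9), Mul(Rational(-10, 9), V))))
Pow(Function('S')(d), 2) = Pow(Mul(Rational(2, 9), Pow(-5, -1), Add(11, Mul(-5, -5))), 2) = Pow(Mul(Rational(2, 9), Rational(-1, 5), Add(11, 25)), 2) = Pow(Mul(Rational(2, 9), Rational(-1, 5), 36), 2) = Pow(Rational(-8, 5), 2) = Rational(64, 25)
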